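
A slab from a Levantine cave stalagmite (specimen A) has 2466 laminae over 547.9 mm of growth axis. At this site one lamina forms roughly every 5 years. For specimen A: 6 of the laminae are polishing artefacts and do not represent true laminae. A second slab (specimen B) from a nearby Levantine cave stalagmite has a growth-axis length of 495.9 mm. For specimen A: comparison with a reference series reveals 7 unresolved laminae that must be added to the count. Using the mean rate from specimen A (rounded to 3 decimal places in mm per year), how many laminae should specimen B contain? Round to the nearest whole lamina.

2254 laminae

Specimen A: after corrections the count is 2466 − 6 + 7 = 2467 laminae.
Specimen A: 2467 laminae at 5 years each span 2467 × 5 = 12335 years.
A: Extension rate ≈ 547.9 / 12335 = 0.044 mm per year.
Specimen B: 495.9 mm / 0.044 mm per year = 11270.45 years; at 5 years per lamina that is 11270.45 / 5 ≈ 2254 laminae.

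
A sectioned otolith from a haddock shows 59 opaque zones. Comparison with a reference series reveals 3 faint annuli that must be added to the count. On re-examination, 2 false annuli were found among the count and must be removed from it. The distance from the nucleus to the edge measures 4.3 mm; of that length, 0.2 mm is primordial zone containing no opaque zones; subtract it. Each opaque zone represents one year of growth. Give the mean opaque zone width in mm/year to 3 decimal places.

Correcting the raw count gives 59 − 2 + 3 = 60 true opaque zones.
The growth record spans 4.3 − 0.2 = 4.1 mm.
4.1 mm over 60 years gives 4.1 / 60 ≈ 0.068 mm/year.

0.068 mm/year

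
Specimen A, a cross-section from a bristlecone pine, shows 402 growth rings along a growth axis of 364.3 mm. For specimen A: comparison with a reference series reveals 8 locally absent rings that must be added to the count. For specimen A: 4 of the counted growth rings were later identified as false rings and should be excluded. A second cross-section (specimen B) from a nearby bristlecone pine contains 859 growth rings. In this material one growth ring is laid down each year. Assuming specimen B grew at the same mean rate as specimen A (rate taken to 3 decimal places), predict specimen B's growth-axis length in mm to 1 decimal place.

Specimen A: correcting the raw count gives 402 − 4 + 8 = 406 true growth rings.
A: Extension rate ≈ 364.3 / 406 = 0.897 mm/year.
Length of B = 0.897 × 859 = 770.5 mm.

770.5 mm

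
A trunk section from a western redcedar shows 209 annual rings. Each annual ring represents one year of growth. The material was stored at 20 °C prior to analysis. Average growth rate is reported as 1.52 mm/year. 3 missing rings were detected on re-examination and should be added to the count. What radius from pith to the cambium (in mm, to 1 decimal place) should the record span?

After corrections the count is 209 + 3 = 212 annual rings.
Length ≈ 1.52 × 212 = 322.2 mm.

322.2 mm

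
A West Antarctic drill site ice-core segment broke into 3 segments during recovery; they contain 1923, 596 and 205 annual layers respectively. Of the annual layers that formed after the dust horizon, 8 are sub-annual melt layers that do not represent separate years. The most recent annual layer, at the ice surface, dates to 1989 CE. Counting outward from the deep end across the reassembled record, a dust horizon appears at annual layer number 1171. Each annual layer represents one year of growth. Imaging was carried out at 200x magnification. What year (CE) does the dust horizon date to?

Total annual layers = 1923 + 596 + 205 = 2724.
2724 − 1171 = 1553 annual layers lie beyond the dust horizon toward the ice surface.
1553 − 8 false = 1545 true annual layers after the dust horizon.
1989 − 1545 = 444 CE.

444 CE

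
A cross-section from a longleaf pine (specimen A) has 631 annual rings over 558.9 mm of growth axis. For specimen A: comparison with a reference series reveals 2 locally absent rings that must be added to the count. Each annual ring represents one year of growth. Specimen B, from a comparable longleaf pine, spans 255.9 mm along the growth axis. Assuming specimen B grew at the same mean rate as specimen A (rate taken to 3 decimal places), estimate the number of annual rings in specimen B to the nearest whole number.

Specimen A: true annual ring count = 631 + 2 = 633.
A: 558.9 mm over 633 years gives 558.9 / 633 ≈ 0.883 mm per year.
For B, 255.9 / 0.883 = 289.81 years ≈ 290 annual rings.

290 annual rings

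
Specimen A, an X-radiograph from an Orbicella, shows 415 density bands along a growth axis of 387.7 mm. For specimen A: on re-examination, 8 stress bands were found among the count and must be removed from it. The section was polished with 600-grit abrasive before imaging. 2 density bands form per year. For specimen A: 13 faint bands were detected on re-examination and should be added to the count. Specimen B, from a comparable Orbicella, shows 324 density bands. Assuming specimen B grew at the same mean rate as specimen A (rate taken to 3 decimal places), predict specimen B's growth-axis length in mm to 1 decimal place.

299.1 mm

Specimen A: true density band count = 415 − 8 + 13 = 420.
Specimen A: dividing by 2 density bands per year: 420 / 2 = 210 years.
A: Mean rate = 387.7 mm / 210 years ≈ 1.846 mm/year.
Specimen B: 324 density bands at 2 per year is 324 / 2 = 162 years. B's length ≈ 1.846 × 162 = 299.1 mm.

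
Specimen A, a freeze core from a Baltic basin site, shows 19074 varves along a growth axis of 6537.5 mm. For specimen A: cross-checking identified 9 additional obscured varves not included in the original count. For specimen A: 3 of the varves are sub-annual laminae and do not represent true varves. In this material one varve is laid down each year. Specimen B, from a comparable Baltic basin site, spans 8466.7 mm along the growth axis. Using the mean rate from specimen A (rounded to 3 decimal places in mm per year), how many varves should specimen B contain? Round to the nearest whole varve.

24684 varves

Specimen A: true varve count = 19074 − 3 + 9 = 19080.
A: 6537.5 mm over 19080 years gives 6537.5 / 19080 ≈ 0.343 mm/year.
B spans 8466.7 / 0.343 = 24684.26 years ≈ 24684 varves.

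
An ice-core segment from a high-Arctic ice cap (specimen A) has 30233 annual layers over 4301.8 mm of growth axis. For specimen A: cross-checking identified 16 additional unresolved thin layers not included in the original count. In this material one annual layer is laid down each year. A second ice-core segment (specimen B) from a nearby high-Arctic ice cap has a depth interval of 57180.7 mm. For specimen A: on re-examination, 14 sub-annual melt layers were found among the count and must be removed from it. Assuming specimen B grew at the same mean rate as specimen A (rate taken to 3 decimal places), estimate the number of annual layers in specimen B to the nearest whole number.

402681 annual layers

Specimen A: true annual layer count = 30233 − 14 + 16 = 30235.
A: 4301.8 mm over 30235 years gives 4301.8 / 30235 ≈ 0.142 mm/yr.
For B, 57180.7 / 0.142 = 402680.99 years ≈ 402681 annual layers.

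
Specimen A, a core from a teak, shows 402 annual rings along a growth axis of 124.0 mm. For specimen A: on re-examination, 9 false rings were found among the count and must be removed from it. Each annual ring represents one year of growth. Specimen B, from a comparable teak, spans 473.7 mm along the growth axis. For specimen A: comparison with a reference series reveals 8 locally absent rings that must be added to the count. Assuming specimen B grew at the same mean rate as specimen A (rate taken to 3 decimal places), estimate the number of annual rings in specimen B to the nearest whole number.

1533 annual rings

Specimen A: true annual ring count = 402 − 9 + 8 = 401.
A: 124.0 mm over 401 years gives 124.0 / 401 ≈ 0.309 mm per year.
B spans 473.7 / 0.309 = 1533.01 years ≈ 1533 annual rings.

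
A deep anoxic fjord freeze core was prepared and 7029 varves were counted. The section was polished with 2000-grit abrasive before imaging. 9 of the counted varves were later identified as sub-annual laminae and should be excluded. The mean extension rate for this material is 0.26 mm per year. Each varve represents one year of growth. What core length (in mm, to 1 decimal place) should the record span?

1825.2 mm

Correcting the raw count gives 7029 − 9 = 7020 true varves.
7020 years at 0.26 mm/year gives 0.26 × 7020 = 1825.2 mm.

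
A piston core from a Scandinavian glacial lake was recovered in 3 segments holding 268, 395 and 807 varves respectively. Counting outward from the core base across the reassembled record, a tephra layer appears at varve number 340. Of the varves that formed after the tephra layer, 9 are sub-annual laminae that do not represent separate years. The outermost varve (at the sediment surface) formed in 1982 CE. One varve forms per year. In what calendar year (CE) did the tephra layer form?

Total varves = 268 + 395 + 807 = 1470.
1470 − 340 = 1130 varves lie beyond the tephra layer toward the sediment surface.
Excluding 9 false varves: 1130 − 9 = 1121.
1982 − 1121 = 861 CE.

861 CE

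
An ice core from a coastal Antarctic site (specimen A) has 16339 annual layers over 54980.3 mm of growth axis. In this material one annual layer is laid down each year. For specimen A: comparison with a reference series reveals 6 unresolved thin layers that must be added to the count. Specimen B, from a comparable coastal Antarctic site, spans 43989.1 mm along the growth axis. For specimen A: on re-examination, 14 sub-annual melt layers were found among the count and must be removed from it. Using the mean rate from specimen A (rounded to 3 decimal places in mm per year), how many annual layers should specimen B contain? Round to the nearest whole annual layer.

Specimen A: correcting the raw count gives 16339 − 14 + 6 = 16331 true annual layers.
A: Extension rate ≈ 54980.3 / 16331 = 3.367 mm/yr.
B spans 43989.1 / 3.367 = 13064.78 years ≈ 13065 annual layers.

13065 annual layers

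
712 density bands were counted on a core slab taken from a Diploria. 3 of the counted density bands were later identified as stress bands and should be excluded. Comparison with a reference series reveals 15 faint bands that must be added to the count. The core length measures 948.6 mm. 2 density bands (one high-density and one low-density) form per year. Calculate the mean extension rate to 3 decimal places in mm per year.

2.620 mm per year

After corrections the count is 712 − 3 + 15 = 724 density bands.
With 2 density bands per year, 724 / 2 = 362 years.
Mean rate = 948.6 mm / 362 years ≈ 2.620 mm per year.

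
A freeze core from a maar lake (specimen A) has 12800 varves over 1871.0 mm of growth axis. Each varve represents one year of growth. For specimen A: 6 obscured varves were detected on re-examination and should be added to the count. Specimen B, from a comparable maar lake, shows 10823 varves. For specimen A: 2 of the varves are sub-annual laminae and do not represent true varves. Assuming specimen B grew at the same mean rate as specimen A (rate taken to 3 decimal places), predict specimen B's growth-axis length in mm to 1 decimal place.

1580.2 mm

Specimen A: correcting the raw count gives 12800 − 2 + 6 = 12804 true varves.
A: Extension rate ≈ 1871.0 / 12804 = 0.146 mm/year.
B's length ≈ 0.146 × 10823 = 1580.2 mm.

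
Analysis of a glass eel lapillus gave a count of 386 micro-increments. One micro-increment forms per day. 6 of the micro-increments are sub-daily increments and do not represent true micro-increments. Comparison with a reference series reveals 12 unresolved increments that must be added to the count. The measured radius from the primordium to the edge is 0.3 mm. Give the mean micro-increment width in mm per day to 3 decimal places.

0.001 mm per day

After corrections the count is 386 − 6 + 12 = 392 micro-increments.
Extension rate ≈ 0.3 / 392 = 0.001 mm per day.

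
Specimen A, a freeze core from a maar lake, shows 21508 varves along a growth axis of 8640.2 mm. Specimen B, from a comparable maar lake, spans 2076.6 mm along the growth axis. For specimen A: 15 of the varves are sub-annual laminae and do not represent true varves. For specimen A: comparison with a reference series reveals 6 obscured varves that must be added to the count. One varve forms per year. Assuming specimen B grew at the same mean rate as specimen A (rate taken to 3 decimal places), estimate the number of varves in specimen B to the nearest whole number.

5166 varves

Specimen A: after corrections the count is 21508 − 15 + 6 = 21499 varves.
A: Mean rate = 8640.2 mm / 21499 years ≈ 0.402 mm per year.
For B, 2076.6 / 0.402 = 5165.67 years ≈ 5166 varves.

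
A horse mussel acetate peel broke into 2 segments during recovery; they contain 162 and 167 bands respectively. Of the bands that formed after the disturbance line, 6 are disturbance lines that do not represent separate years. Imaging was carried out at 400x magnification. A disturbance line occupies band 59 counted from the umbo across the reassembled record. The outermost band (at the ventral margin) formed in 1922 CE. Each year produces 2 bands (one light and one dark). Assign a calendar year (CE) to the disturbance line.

Total bands = 162 + 167 = 329.
Between band 59 and the ventral margin there are 329 − 59 = 270 bands.
Excluding 6 false bands: 270 − 6 = 264.
264 bands at 2 per year is 264 / 2 = 132 years.
Counting back 132 years from 1922 CE places the disturbance line in 1922 − 132 = 1790 CE.

1790 CE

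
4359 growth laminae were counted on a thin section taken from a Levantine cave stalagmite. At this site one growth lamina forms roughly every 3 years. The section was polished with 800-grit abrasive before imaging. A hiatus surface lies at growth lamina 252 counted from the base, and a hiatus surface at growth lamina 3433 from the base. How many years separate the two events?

9543 years

Separation: 3433 − 252 = 3181 growth laminae.
Multiplying by 3 years per growth lamina: 3181 × 3 = 9543 years.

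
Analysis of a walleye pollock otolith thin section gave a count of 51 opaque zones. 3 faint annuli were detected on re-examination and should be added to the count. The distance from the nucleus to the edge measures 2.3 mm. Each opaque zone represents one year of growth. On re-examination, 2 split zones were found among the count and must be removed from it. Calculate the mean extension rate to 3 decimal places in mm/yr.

0.044 mm/yr

After corrections the count is 51 − 2 + 3 = 52 opaque zones.
2.3 mm over 52 years gives 2.3 / 52 ≈ 0.044 mm/yr.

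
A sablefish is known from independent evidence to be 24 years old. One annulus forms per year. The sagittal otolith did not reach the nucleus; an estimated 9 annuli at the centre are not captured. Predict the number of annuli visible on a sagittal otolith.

15 annuli

At one annulus per year, 24 years correspond to 24 annuli.
Less the 9 uncaptured annuli: 24 − 9 = 15.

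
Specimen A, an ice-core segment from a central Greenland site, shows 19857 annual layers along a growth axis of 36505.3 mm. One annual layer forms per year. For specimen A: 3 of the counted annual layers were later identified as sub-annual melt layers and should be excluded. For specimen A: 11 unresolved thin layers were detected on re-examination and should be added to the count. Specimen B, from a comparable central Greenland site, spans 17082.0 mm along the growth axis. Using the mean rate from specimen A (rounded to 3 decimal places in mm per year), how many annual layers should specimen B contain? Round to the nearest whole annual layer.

Specimen A: correcting the raw count gives 19857 − 3 + 11 = 19865 true annual layers.
A: 36505.3 mm over 19865 years gives 36505.3 / 19865 ≈ 1.838 mm/year.
B spans 17082.0 / 1.838 = 9293.80 years ≈ 9294 annual layers.

9294 annual layers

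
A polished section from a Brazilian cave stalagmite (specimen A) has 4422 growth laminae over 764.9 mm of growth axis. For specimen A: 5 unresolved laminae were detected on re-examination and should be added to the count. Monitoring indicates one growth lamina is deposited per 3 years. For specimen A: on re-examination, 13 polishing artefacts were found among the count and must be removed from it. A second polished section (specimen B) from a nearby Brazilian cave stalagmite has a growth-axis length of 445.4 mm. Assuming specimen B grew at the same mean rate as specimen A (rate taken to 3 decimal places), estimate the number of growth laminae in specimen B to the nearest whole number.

2560 growth laminae

Specimen A: adjusted count: 4422 − 13 + 5 = 4414 growth laminae.
Specimen A: multiplying by 3 years per growth lamina: 4414 × 3 = 13242 years.
A: Extension rate ≈ 764.9 / 13242 = 0.058 mm/year.
For B, 445.4 / 0.058 = 7679.31 years; at 3 years per growth lamina that is 7679.31 / 3 ≈ 2560 growth laminae.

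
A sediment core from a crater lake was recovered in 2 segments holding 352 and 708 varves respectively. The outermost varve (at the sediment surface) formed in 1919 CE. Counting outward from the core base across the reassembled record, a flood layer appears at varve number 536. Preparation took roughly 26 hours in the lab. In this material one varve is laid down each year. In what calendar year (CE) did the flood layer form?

Total varves = 352 + 708 = 1060.
Between varve 536 and the sediment surface there are 1060 − 536 = 524 varves.
Counting back 524 years from 1919 CE places the flood layer in 1919 − 524 = 1395 CE.

1395 CE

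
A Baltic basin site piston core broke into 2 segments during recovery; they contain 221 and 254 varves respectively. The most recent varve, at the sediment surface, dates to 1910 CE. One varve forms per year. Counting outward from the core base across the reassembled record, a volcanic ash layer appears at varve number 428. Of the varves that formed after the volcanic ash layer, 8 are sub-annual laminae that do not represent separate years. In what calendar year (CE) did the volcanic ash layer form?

Total varves = 221 + 254 = 475.
475 − 428 = 47 varves lie beyond the volcanic ash layer toward the sediment surface.
Removing the 8 false varves leaves 47 − 8 = 39 true varves beyond the volcanic ash layer.
1910 − 39 = 1871 CE.

1871 CE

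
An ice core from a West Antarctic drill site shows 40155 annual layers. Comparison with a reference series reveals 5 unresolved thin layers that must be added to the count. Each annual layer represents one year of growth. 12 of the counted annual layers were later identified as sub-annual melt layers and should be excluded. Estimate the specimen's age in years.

40148 yr

Correcting the raw count gives 40155 − 12 + 5 = 40148 true annual layers.
At one annual layer per year, that is 40148 years.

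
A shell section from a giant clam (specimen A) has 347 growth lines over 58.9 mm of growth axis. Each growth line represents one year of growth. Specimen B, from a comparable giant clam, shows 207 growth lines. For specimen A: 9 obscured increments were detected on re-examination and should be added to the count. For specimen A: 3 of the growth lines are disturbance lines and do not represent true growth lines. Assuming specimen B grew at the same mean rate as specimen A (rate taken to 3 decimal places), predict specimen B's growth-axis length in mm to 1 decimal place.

34.6 mm

Specimen A: adjusted count: 347 − 3 + 9 = 353 growth lines.
A: Mean rate = 58.9 mm / 353 years ≈ 0.167 mm/yr.
Length of B = 0.167 × 207 = 34.6 mm.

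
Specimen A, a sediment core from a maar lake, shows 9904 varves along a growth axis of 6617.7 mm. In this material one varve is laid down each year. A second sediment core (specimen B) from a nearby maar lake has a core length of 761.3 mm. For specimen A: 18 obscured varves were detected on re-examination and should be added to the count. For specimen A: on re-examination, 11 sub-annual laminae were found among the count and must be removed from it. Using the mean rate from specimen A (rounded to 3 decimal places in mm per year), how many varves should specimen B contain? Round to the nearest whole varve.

1140 varves

Specimen A: correcting the raw count gives 9904 − 11 + 18 = 9911 true varves.
A: 6617.7 mm over 9911 years gives 6617.7 / 9911 ≈ 0.668 mm/yr.
B spans 761.3 / 0.668 = 1139.67 years ≈ 1140 varves.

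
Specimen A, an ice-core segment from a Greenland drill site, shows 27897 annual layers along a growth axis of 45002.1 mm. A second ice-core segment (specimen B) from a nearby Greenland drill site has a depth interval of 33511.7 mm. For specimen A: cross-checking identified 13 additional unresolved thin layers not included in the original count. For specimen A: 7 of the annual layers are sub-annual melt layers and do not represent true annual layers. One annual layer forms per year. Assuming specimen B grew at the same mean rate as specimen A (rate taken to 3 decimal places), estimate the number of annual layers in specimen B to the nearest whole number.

20776 annual layers

Specimen A: adjusted count: 27897 − 7 + 13 = 27903 annual layers.
A: Extension rate ≈ 45002.1 / 27903 = 1.613 mm per year.
For B, 33511.7 / 1.613 = 20776.01 years ≈ 20776 annual layers.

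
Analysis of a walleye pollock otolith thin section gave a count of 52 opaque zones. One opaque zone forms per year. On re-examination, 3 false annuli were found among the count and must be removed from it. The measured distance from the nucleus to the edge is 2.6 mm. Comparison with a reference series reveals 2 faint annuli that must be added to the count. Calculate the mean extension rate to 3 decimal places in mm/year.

After corrections the count is 52 − 3 + 2 = 51 opaque zones.
2.6 mm over 51 years gives 2.6 / 51 ≈ 0.051 mm/year.

0.051 mm/year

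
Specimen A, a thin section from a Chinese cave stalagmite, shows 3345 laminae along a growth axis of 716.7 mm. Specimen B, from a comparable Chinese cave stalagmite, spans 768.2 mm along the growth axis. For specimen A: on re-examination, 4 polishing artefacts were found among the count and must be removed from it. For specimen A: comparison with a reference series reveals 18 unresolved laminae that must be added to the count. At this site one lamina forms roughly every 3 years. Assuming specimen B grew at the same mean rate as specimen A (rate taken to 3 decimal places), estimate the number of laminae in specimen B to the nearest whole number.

Specimen A: correcting the raw count gives 3345 − 4 + 18 = 3359 true laminae.
Specimen A: multiplying by 3 years per lamina: 3359 × 3 = 10077 years.
A: Mean rate = 716.7 mm / 10077 years ≈ 0.071 mm/year.
For B, 768.2 / 0.071 = 10819.72 years; at 3 years per lamina that is 10819.72 / 3 ≈ 3607 laminae.

3607 laminae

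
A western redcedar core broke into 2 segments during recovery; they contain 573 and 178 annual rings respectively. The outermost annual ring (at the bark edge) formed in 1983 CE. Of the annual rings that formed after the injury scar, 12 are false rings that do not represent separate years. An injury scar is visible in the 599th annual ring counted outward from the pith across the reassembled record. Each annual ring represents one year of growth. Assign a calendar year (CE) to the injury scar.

1843 CE

Total annual rings = 573 + 178 = 751.
The injury scar sits at annual ring 599 from the pith, so 751 − 599 = 152 annual rings formed after it.
Excluding 12 false annual rings: 152 − 12 = 140.
The annual ring at the bark edge is 1983 CE, so the injury scar dates to 1983 − 140 = 1843 CE.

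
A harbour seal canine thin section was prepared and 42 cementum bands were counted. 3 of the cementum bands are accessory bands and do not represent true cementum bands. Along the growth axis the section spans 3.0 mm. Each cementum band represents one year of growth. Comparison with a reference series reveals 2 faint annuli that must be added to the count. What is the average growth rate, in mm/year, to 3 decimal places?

0.073 mm/year

True cementum band count = 42 − 3 + 2 = 41.
3.0 mm over 41 years gives 3.0 / 41 ≈ 0.073 mm/year.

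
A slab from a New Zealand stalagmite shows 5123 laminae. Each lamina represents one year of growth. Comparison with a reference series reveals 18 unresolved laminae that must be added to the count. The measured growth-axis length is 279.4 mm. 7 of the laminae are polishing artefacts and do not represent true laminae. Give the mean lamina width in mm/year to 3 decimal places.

0.054 mm/year

After corrections the count is 5123 − 7 + 18 = 5134 laminae.
Extension rate ≈ 279.4 / 5134 = 0.054 mm/year.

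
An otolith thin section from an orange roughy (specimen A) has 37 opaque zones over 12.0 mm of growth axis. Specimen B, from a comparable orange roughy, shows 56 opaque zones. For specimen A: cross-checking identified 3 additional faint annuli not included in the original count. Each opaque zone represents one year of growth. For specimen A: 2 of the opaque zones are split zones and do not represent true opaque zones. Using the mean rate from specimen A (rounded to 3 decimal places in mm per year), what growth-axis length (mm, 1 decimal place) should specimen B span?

17.7 mm

Specimen A: true opaque zone count = 37 − 2 + 3 = 38.
A: 12.0 mm over 38 years gives 12.0 / 38 ≈ 0.316 mm/yr.
B's length ≈ 0.316 × 56 = 17.7 mm.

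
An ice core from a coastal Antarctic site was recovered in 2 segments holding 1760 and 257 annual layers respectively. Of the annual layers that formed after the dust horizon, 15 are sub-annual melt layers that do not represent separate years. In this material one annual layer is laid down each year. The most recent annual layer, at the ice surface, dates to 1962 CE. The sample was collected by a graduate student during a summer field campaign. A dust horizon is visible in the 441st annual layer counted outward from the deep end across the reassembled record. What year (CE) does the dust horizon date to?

401 CE

Total annual layers = 1760 + 257 = 2017.
Between annual layer 441 and the ice surface there are 2017 − 441 = 1576 annual layers.
Removing the 15 false annual layers leaves 1576 − 15 = 1561 true annual layers beyond the dust horizon.
Counting back 1561 years from 1962 CE places the dust horizon in 1962 − 1561 = 401 CE.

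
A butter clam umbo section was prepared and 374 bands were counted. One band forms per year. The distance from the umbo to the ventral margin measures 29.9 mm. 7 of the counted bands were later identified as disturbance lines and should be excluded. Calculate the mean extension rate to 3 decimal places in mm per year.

0.081 mm per year

True band count = 374 − 7 = 367.
Mean rate = 29.9 mm / 367 years ≈ 0.081 mm per year.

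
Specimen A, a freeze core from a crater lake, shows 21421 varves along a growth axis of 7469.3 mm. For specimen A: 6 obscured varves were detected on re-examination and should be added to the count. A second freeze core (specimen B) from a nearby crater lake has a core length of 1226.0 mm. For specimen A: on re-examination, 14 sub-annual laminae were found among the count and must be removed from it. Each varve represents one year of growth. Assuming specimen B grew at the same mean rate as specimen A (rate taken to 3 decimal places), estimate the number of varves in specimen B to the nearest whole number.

3513 varves

Specimen A: correcting the raw count gives 21421 − 14 + 6 = 21413 true varves.
A: Mean rate = 7469.3 mm / 21413 years ≈ 0.349 mm/year.
Specimen B: 1226.0 mm / 0.349 mm per year = 3512.89 years ≈ 3513 varves.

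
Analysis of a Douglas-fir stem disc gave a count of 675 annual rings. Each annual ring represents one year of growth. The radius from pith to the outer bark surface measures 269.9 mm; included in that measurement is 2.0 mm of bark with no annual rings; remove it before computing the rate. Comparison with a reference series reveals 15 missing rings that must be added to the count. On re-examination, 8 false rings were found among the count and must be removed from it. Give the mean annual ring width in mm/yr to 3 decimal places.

Adjusted count: 675 − 8 + 15 = 682 annual rings.
The growth record spans 269.9 − 2.0 = 267.9 mm.
Mean rate = 267.9 mm / 682 years ≈ 0.393 mm/yr.

0.393 mm/yr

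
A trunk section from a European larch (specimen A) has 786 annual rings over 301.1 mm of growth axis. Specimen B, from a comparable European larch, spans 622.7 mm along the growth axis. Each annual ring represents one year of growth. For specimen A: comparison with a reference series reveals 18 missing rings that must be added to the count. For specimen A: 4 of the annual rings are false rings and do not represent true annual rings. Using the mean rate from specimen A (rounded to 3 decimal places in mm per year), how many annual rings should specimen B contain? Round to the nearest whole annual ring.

1656 annual rings

Specimen A: correcting the raw count gives 786 − 4 + 18 = 800 true annual rings.
A: Mean rate = 301.1 mm / 800 years ≈ 0.376 mm per year.
Specimen B: 622.7 mm / 0.376 mm per year = 1656.12 years ≈ 1656 annual rings.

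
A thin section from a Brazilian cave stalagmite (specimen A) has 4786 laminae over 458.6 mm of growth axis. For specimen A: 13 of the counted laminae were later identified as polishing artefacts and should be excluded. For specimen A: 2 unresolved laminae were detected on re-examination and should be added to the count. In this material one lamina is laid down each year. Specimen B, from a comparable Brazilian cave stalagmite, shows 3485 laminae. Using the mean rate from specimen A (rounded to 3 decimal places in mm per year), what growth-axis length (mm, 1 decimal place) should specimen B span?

Specimen A: after corrections the count is 4786 − 13 + 2 = 4775 laminae.
A: Extension rate ≈ 458.6 / 4775 = 0.096 mm/yr.
Length of B = 0.096 × 3485 = 334.6 mm.

334.6 mm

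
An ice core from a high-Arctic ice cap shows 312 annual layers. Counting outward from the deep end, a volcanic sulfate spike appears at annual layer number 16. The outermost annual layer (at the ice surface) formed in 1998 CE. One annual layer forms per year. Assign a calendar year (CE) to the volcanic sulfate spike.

Between annual layer 16 and the ice surface there are 312 − 16 = 296 annual layers.
The annual layer at the ice surface is 1998 CE, so the volcanic sulfate spike dates to 1998 − 296 = 1702 CE.

1702 CE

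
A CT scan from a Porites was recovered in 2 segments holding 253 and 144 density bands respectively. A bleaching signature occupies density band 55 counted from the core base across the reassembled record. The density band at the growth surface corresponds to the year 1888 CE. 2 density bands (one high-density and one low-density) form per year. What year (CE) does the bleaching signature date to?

Total density bands = 253 + 144 = 397.
The bleaching signature sits at density band 55 from the core base, so 397 − 55 = 342 density bands formed after it.
342 density bands at 2 per year is 342 / 2 = 171 years.
Counting back 171 years from 1888 CE places the bleaching signature in 1888 − 171 = 1717 CE.

1717 CE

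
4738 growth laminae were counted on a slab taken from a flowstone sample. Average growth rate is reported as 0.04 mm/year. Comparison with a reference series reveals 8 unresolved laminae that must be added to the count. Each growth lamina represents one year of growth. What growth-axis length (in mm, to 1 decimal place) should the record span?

True growth lamina count = 4738 + 8 = 4746.
Predicted length = 0.04 mm/year × 4746 years = 189.8 mm.

189.8 mm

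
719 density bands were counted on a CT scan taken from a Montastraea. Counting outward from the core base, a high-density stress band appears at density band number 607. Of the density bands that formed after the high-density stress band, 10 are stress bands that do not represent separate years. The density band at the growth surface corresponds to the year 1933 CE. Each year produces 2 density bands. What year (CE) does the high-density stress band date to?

The high-density stress band sits at density band 607 from the core base, so 719 − 607 = 112 density bands formed after it.
Excluding 10 false density bands: 112 − 10 = 102.
102 density bands at 2 per year is 102 / 2 = 51 years.
The density band at the growth surface is 1933 CE, so the high-density stress band dates to 1933 − 51 = 1882 CE.

1882 CE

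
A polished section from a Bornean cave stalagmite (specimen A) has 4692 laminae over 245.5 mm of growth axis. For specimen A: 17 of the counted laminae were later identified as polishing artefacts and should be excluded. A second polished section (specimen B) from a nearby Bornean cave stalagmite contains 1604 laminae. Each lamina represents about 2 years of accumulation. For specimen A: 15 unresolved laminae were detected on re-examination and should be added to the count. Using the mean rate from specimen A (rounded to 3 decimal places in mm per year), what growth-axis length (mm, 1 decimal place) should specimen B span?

83.4 mm

Specimen A: correcting the raw count gives 4692 − 17 + 15 = 4690 true laminae.
Specimen A: at 2 years per lamina, 4690 × 2 = 9380 years.
A: 245.5 mm over 9380 years gives 245.5 / 9380 ≈ 0.026 mm/yr.
Specimen B: at 2 years per lamina, 1604 × 2 = 3208 years. For B, 0.026 mm/year × 3208 years = 83.4 mm.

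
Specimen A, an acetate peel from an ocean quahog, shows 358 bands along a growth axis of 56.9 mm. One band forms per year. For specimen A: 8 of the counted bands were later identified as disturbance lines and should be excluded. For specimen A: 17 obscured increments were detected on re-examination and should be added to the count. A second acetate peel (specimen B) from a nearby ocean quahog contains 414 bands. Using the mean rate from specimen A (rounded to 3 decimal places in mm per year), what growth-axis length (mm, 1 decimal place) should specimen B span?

64.2 mm

Specimen A: true band count = 358 − 8 + 17 = 367.
A: Mean rate = 56.9 mm / 367 years ≈ 0.155 mm/year.
B's length ≈ 0.155 × 414 = 64.2 mm.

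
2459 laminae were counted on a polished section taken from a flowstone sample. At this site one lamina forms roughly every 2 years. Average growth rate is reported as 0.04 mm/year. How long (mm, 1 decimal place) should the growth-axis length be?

196.7 mm

At 2 years per lamina, 2459 × 2 = 4918 years.
Length ≈ 0.04 × 4918 = 196.7 mm.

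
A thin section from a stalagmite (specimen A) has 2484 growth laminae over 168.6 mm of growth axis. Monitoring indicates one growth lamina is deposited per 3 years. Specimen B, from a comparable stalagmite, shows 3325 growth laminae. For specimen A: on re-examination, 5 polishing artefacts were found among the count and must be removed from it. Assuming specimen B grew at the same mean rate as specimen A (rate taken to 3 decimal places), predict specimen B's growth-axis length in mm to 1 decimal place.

229.4 mm

Specimen A: after corrections the count is 2484 − 5 = 2479 growth laminae.
Specimen A: multiplying by 3 years per growth lamina: 2479 × 3 = 7437 years.
A: 168.6 mm over 7437 years gives 168.6 / 7437 ≈ 0.023 mm/yr.
Specimen B: multiplying by 3 years per growth lamina: 3325 × 3 = 9975 years. B's length ≈ 0.023 × 9975 = 229.4 mm.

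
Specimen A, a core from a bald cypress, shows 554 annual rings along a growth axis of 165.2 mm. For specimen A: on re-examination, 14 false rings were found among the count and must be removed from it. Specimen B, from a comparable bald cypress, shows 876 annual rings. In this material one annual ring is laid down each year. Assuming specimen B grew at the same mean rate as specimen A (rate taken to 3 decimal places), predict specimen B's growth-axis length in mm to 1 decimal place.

268.1 mm

Specimen A: true annual ring count = 554 − 14 = 540.
A: Extension rate ≈ 165.2 / 540 = 0.306 mm per year.
Length of B = 0.306 × 876 = 268.1 mm.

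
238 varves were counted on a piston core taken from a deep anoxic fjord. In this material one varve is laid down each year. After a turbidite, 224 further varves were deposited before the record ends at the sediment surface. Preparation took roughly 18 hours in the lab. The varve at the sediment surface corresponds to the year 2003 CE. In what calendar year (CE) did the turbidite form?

1779 CE

224 varves post-date the turbidite.
The varve at the sediment surface is 2003 CE, so the turbidite dates to 2003 − 224 = 1779 CE.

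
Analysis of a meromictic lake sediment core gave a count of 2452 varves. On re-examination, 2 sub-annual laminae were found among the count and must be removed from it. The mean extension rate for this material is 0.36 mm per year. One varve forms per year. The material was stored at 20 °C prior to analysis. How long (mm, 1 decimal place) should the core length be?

882.0 mm

After corrections the count is 2452 − 2 = 2450 varves.
Predicted length = 0.36 mm/year × 2450 years = 882.0 mm.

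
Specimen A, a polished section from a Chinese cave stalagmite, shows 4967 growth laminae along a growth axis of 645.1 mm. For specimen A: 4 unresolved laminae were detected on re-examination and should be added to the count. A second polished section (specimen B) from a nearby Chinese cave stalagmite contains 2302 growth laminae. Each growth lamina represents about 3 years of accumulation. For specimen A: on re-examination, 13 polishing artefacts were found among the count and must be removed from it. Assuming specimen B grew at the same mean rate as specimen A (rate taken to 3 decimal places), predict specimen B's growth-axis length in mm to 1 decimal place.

Specimen A: after corrections the count is 4967 − 13 + 4 = 4958 growth laminae.
Specimen A: multiplying by 3 years per growth lamina: 4958 × 3 = 14874 years.
A: Extension rate ≈ 645.1 / 14874 = 0.043 mm/year.
Specimen B: multiplying by 3 years per growth lamina: 2302 × 3 = 6906 years. Length of B = 0.043 × 6906 = 297.0 mm.

297.0 mm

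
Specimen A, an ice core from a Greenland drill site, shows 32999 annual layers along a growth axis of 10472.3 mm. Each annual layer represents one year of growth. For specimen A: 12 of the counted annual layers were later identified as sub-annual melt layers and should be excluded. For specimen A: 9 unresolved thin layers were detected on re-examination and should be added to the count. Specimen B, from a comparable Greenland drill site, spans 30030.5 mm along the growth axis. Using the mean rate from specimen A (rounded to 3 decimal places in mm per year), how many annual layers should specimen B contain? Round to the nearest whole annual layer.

94733 annual layers

Specimen A: after corrections the count is 32999 − 12 + 9 = 32996 annual layers.
A: 10472.3 mm over 32996 years gives 10472.3 / 32996 ≈ 0.317 mm/year.
B spans 30030.5 / 0.317 = 94733.44 years ≈ 94733 annual layers.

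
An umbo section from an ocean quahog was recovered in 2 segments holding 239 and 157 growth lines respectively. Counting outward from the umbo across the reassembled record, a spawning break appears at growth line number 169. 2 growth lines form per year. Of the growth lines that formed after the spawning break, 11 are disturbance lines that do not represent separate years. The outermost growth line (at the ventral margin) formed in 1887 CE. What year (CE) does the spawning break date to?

1779 CE

Total growth lines = 239 + 157 = 396.
The spawning break sits at growth line 169 from the umbo, so 396 − 169 = 227 growth lines formed after it.
Removing the 11 false growth lines leaves 227 − 11 = 216 true growth lines beyond the spawning break.
Dividing by 2 growth lines per year: 216 / 2 = 108 years.
1887 − 108 = 1779 CE.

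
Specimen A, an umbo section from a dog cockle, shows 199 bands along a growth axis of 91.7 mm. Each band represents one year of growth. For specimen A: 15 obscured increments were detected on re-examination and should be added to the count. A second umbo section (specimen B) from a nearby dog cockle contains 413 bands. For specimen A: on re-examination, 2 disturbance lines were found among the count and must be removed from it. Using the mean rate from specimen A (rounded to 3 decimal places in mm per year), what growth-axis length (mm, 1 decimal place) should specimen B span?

178.8 mm

Specimen A: after corrections the count is 199 − 2 + 15 = 212 bands.
A: 91.7 mm over 212 years gives 91.7 / 212 ≈ 0.433 mm per year.
B's length ≈ 0.433 × 413 = 178.8 mm.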